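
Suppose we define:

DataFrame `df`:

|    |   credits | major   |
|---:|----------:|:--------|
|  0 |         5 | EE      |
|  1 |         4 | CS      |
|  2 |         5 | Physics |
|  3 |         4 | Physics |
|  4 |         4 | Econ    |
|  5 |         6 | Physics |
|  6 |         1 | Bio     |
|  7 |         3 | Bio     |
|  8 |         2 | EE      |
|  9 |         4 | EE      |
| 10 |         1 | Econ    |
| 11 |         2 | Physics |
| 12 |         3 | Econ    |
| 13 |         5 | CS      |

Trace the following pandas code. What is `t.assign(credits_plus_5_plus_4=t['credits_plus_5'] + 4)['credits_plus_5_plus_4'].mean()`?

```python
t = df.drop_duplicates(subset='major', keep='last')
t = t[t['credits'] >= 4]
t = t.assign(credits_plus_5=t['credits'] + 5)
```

13.5

drop duplicate major (keep=last):
    credits    major
7         3      Bio
9         4       EE
11        2  Physics
12        3     Econ
13        5       CS
filter rows where credits >= 4:
    credits major
9         4    EE
13        5    CS
add column credits_plus_5 = t['credits'] + 5:
    credits major  credits_plus_5
9         4    EE               9
13        5    CS              10
add column credits_plus_5_plus_4 = t['credits_plus_5'] + 4:
    credits major  credits_plus_5  credits_plus_5_plus_4
9         4    EE               9                     13
13        5    CS              10                     14
The mean of column 'credits_plus_5_plus_4' is 13.5.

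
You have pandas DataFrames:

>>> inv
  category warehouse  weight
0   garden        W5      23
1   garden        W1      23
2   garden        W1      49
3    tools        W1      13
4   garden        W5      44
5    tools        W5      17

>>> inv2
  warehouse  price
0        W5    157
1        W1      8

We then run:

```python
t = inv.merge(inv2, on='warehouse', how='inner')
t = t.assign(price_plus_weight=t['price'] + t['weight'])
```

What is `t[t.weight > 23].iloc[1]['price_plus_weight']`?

201

merge on 'warehouse' (how='inner') → 6 rows:
  category warehouse  weight  price
0   garden        W5      23    157
1   garden        W1      23      8
2   garden        W1      49      8
3    tools        W1      13      8
4   garden        W5      44    157
5    tools        W5      17    157
add column price_plus_weight = t['price'] + t['weight']:
  category warehouse  weight  price  price_plus_weight
0   garden        W5      23    157                180
1   garden        W1      23      8                 31
2   garden        W1      49      8                 57
3    tools        W1      13      8                 21
4   garden        W5      44    157                201
5    tools        W5      17    157                174
filter rows where weight > 23:
  category warehouse  weight  price  price_plus_weight
2   garden        W1      49      8                 57
4   garden        W5      44    157                201
The value at position 1, column 'price_plus_weight' is 201.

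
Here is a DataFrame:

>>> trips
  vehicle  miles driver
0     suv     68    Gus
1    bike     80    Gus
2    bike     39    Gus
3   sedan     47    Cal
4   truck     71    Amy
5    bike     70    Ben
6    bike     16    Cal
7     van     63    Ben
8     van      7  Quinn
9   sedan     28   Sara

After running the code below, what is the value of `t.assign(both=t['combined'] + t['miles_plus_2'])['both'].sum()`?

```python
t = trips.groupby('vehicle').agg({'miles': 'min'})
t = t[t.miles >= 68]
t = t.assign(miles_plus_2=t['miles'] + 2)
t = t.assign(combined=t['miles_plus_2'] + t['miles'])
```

425

group by vehicle, min of miles:
         miles
vehicle       
bike        16
sedan       28
suv         68
truck       71
van          7
filter rows where miles >= 68:
         miles
vehicle       
suv         68
truck       71
add column miles_plus_2 = t['miles'] + 2:
         miles  miles_plus_2
vehicle                     
suv         68            70
truck       71            73
add column combined = t['miles_plus_2'] + t['miles']:
         miles  miles_plus_2  combined
vehicle                               
suv         68            70       138
truck       71            73       144
add column both = t['combined'] + t['miles_plus_2']:
         miles  miles_plus_2  combined  both
vehicle                                     
suv         68            70       138   208
truck       71            73       144   217
Reading off the sum of column 'both', we get 425.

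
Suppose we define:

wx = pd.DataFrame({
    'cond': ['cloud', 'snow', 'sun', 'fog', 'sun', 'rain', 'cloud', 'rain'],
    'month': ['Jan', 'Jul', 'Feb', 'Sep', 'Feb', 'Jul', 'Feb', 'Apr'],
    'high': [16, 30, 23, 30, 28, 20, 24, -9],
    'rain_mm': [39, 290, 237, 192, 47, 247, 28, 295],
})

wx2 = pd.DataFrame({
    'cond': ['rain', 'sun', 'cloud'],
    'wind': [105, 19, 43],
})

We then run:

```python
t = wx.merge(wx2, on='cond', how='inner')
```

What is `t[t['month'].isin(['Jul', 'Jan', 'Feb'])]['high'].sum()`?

merge on 'cond' (how='inner') → 6 rows:
    cond month  high  rain_mm  wind
0  cloud   Jan    16       39    43
1    sun   Feb    23      237    19
2    sun   Feb    28       47    19
3   rain   Jul    20      247   105
4  cloud   Feb    24       28    43
5   rain   Apr    -9      295   105
filter rows where month in ['Jul', 'Jan', 'Feb']:
    cond month  high  rain_mm  wind
0  cloud   Jan    16       39    43
1    sun   Feb    23      237    19
2    sun   Feb    28       47    19
3   rain   Jul    20      247   105
4  cloud   Feb    24       28    43
sum of column 'high' → 111

111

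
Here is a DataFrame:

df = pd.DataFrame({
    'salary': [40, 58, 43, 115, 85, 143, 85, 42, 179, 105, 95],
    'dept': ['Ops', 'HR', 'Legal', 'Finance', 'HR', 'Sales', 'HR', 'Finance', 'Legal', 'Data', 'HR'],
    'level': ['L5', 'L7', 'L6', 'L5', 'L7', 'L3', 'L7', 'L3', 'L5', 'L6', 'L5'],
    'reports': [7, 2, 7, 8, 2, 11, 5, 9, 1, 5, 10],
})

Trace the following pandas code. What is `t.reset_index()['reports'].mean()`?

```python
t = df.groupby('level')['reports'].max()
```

8.25

group by level, max of reports:
level
L3    11
L5    10
L6     7
L7     5
Name: reports, dtype: int64
reset_index():
  level  reports
0    L3       11
1    L5       10
2    L6        7
3    L7        5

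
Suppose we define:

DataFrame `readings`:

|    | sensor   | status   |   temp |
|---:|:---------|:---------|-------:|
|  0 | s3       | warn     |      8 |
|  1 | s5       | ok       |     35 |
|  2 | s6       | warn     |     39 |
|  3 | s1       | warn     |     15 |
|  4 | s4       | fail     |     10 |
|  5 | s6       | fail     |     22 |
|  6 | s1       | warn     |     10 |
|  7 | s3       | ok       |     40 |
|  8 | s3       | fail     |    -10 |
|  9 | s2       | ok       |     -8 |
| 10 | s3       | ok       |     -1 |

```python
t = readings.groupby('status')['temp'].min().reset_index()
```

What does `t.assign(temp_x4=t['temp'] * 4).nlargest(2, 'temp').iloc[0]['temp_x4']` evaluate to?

32

group by status, min of temp:
status
fail   -10
ok      -8
warn     8
Name: temp, dtype: int64
reset_index():
  status  temp
0   fail   -10
1     ok    -8
2   warn     8
add column temp_x4 = t['temp'] * 4:
  status  temp  temp_x4
0   fail   -10      -40
1     ok    -8      -32
2   warn     8       32
take 2 rows with largest temp:
  status  temp  temp_x4
2   warn     8       32
1     ok    -8      -32
Reading off the value at position 0, column 'temp_x4', we get 32.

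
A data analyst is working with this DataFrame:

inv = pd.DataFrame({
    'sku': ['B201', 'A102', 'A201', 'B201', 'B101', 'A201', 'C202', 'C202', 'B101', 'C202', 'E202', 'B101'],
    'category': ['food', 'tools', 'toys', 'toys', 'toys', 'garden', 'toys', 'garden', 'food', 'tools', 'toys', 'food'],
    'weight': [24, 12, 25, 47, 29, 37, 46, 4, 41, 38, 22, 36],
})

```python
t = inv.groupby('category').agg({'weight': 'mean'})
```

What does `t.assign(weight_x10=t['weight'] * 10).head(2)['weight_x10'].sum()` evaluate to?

541.666666667

group by category, mean of weight:
             weight
category           
food      33.666667
garden    20.500000
tools     25.000000
toys      33.800000
add column weight_x10 = t['weight'] * 10:
             weight  weight_x10
category                       
food      33.666667  336.666667
garden    20.500000  205.000000
tools     25.000000  250.000000
toys      33.800000  338.000000
take first 2 rows:
             weight  weight_x10
category                       
food      33.666667  336.666667
garden    20.500000  205.000000
So sum() = 541.666666667.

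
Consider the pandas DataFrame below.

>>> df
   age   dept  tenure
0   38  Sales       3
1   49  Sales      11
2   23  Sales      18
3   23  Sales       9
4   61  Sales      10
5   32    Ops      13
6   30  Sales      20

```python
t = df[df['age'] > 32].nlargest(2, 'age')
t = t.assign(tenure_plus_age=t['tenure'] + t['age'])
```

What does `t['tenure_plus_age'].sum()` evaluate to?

filter rows where age > 32:
   age   dept  tenure
0   38  Sales       3
1   49  Sales      11
4   61  Sales      10
take 2 rows with largest age:
   age   dept  tenure
4   61  Sales      10
1   49  Sales      11
add column tenure_plus_age = t['tenure'] + t['age']:
   age   dept  tenure  tenure_plus_age
4   61  Sales      10               71
1   49  Sales      11               60
Reading off the sum of column 'tenure_plus_age', we get 131.

131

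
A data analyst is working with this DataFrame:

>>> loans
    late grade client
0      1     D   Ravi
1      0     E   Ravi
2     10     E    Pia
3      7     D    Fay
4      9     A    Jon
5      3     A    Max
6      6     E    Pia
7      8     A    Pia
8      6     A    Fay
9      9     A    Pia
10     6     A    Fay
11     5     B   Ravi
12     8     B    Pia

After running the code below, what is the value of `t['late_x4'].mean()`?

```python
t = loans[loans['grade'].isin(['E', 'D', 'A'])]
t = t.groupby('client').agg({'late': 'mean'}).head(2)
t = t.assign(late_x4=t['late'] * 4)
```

30.6666666667

filter rows where grade in ['E', 'D', 'A']:
    late grade client
0      1     D   Ravi
1      0     E   Ravi
2     10     E    Pia
3      7     D    Fay
4      9     A    Jon
5      3     A    Max
6      6     E    Pia
7      8     A    Pia
8      6     A    Fay
9      9     A    Pia
10     6     A    Fay
group by client, mean of late:
            late
client          
Fay     6.333333
Jon     9.000000
Max     3.000000
Pia     8.250000
Ravi    0.500000
take first 2 rows:
            late
client          
Fay     6.333333
Jon     9.000000
add column late_x4 = t['late'] * 4:
            late    late_x4
client                     
Fay     6.333333  25.333333
Jon     9.000000  36.000000
Reading off the mean of column 'late_x4', we get 30.6666666667.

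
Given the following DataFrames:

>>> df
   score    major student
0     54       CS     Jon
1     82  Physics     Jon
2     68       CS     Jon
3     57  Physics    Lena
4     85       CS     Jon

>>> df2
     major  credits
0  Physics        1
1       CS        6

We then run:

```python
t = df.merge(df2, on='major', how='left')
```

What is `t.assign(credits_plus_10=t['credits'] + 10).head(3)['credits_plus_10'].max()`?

16

merge on 'major' (how='left') → 5 rows:
   score    major student  credits
0     54       CS     Jon        6
1     82  Physics     Jon        1
2     68       CS     Jon        6
3     57  Physics    Lena        1
4     85       CS     Jon        6
add column credits_plus_10 = t['credits'] + 10:
   score    major student  credits  credits_plus_10
0     54       CS     Jon        6               16
1     82  Physics     Jon        1               11
2     68       CS     Jon        6               16
3     57  Physics    Lena        1               11
4     85       CS     Jon        6               16
take first 3 rows:
   score    major student  credits  credits_plus_10
0     54       CS     Jon        6               16
1     82  Physics     Jon        1               11
2     68       CS     Jon        6               16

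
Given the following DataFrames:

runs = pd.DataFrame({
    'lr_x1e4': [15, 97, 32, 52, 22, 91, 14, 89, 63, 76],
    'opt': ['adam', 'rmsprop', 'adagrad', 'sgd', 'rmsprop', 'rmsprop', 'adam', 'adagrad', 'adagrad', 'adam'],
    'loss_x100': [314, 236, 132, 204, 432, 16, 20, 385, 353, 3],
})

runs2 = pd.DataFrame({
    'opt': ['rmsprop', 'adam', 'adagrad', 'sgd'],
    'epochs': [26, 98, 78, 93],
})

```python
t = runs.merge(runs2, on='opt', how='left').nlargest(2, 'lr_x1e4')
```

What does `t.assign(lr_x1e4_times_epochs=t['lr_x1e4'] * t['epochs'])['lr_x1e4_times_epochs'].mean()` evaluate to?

2444.0

merge on 'opt' (how='left') → 10 rows:
   lr_x1e4      opt  loss_x100  epochs
0       15     adam        314      98
1       97  rmsprop        236      26
2       32  adagrad        132      78
3       52      sgd        204      93
4       22  rmsprop        432      26
5       91  rmsprop         16      26
6       14     adam         20      98
7       89  adagrad        385      78
8       63  adagrad        353      78
9       76     adam          3      98
take 2 rows with largest lr_x1e4:
   lr_x1e4      opt  loss_x100  epochs
1       97  rmsprop        236      26
5       91  rmsprop         16      26
add column lr_x1e4_times_epochs = t['lr_x1e4'] * t['epochs']:
   lr_x1e4      opt  loss_x100  epochs  lr_x1e4_times_epochs
1       97  rmsprop        236      26                  2522
5       91  rmsprop         16      26                  2366
Then the mean of column 'lr_x1e4_times_epochs': 2444.0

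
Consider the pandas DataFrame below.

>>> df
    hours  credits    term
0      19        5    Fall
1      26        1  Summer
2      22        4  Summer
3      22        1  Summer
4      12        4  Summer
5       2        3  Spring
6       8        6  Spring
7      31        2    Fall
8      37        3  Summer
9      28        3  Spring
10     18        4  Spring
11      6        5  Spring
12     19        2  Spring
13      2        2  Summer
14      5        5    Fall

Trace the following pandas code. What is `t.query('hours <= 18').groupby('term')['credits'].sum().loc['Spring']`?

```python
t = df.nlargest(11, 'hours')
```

10

take 11 rows with largest hours:
    hours  credits    term
8      37        3  Summer
7      31        2    Fall
9      28        3  Spring
1      26        1  Summer
2      22        4  Summer
3      22        1  Summer
0      19        5    Fall
12     19        2  Spring
10     18        4  Spring
4      12        4  Summer
6       8        6  Spring
filter rows where hours <= 18:
    hours  credits    term
10     18        4  Spring
4      12        4  Summer
6       8        6  Spring
group by term, sum of credits:
term
Spring    10
Summer     4
Name: credits, dtype: int64
The value at index 'Spring' is 10.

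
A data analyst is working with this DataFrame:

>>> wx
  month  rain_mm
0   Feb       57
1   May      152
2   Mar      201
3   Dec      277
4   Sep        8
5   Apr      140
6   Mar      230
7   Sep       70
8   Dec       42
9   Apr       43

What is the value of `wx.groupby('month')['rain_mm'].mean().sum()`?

group by month, mean of rain_mm:
month
Apr     91.5
Dec    159.5
Feb     57.0
Mar    215.5
May    152.0
Sep     39.0
Name: rain_mm, dtype: float64
Then the sum of the resulting series: 714.5

714.5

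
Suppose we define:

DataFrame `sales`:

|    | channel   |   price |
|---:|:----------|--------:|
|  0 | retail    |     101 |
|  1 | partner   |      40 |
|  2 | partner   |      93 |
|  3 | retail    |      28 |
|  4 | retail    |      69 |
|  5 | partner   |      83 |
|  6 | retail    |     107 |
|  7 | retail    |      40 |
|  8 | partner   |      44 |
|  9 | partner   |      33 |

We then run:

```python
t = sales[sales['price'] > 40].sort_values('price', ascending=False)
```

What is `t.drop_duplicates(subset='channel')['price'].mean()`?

100.0

filter rows where price > 40:
   channel  price
0   retail    101
2  partner     93
4   retail     69
5  partner     83
6   retail    107
8  partner     44
sort by price descending:
   channel  price
6   retail    107
0   retail    101
2  partner     93
5  partner     83
4   retail     69
8  partner     44
drop duplicate channel (keep=first):
   channel  price
6   retail    107
2  partner     93
mean of column 'price' → 100.0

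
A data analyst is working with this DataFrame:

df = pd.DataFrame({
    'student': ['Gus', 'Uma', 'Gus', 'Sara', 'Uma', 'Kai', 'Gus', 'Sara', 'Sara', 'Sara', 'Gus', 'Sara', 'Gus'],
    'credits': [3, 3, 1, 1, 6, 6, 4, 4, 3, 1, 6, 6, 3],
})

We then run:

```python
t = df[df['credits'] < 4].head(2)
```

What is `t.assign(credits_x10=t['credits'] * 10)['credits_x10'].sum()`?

filter rows where credits < 4:
   student  credits
0      Gus        3
1      Uma        3
2      Gus        1
3     Sara        1
8     Sara        3
9     Sara        1
12     Gus        3
take first 2 rows:
  student  credits
0     Gus        3
1     Uma        3
add column credits_x10 = t['credits'] * 10:
  student  credits  credits_x10
0     Gus        3           30
1     Uma        3           30

60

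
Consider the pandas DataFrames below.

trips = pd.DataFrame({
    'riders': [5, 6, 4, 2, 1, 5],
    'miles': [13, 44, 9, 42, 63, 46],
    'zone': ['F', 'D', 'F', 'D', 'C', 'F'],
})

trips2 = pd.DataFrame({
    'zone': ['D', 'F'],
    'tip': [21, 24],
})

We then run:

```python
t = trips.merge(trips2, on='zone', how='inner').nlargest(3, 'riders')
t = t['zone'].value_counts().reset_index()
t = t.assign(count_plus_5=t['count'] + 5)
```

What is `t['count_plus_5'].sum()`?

merge on 'zone' (how='inner') → 5 rows:
   riders  miles zone  tip
0       5     13    F   24
1       6     44    D   21
2       4      9    F   24
3       2     42    D   21
4       5     46    F   24
take 3 rows with largest riders:
   riders  miles zone  tip
1       6     44    D   21
0       5     13    F   24
4       5     46    F   24
value_counts of zone:
zone
F    2
D    1
Name: count, dtype: int64
reset_index():
  zone  count
0    F      2
1    D      1
add column count_plus_5 = t['count'] + 5:
  zone  count  count_plus_5
0    F      2             7
1    D      1             6
Hence 13.

13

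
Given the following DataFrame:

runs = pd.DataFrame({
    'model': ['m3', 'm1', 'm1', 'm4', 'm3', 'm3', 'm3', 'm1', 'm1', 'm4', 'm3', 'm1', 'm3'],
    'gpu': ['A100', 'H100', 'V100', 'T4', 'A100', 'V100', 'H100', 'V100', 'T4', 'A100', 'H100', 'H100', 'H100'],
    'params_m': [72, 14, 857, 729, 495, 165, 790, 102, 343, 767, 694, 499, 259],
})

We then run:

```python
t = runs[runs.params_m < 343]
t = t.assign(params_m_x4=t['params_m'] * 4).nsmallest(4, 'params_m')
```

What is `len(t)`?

filter rows where params_m < 343:
   model   gpu  params_m
0     m3  A100        72
1     m1  H100        14
5     m3  V100       165
7     m1  V100       102
12    m3  H100       259
add column params_m_x4 = t['params_m'] * 4:
   model   gpu  params_m  params_m_x4
0     m3  A100        72          288
1     m1  H100        14           56
5     m3  V100       165          660
7     m1  V100       102          408
12    m3  H100       259         1036
take 4 rows with smallest params_m:
  model   gpu  params_m  params_m_x4
1    m1  H100        14           56
0    m3  A100        72          288
7    m1  V100       102          408
5    m3  V100       165          660
Then the number of rows: 4

4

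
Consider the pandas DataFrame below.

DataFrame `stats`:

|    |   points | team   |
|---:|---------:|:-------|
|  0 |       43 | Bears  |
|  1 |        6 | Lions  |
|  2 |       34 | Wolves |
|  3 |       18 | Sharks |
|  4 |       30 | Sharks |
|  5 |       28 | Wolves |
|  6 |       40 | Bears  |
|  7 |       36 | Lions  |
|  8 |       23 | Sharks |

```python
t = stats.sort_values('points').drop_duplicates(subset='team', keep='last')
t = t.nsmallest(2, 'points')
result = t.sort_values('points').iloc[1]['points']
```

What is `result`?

sort by points:
   points    team
1       6   Lions
3      18  Sharks
8      23  Sharks
5      28  Wolves
4      30  Sharks
2      34  Wolves
7      36   Lions
6      40   Bears
0      43   Bears
drop duplicate team (keep=last):
   points    team
4      30  Sharks
2      34  Wolves
7      36   Lions
0      43   Bears
take 2 rows with smallest points:
   points    team
4      30  Sharks
2      34  Wolves
sort by points:
   points    team
4      30  Sharks
2      34  Wolves
value at position 1, column 'points' → 34

34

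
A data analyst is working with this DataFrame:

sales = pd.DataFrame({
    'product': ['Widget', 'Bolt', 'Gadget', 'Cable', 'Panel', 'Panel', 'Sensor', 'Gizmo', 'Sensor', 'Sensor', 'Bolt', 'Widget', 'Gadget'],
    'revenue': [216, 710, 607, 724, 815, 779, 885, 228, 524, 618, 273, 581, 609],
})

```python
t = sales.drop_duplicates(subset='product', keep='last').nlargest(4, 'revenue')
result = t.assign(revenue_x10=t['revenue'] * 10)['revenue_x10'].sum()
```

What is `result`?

27300

drop duplicate product (keep=last):
   product  revenue
3    Cable      724
5    Panel      779
7    Gizmo      228
9   Sensor      618
10    Bolt      273
11  Widget      581
12  Gadget      609
take 4 rows with largest revenue:
   product  revenue
5    Panel      779
3    Cable      724
9   Sensor      618
12  Gadget      609
add column revenue_x10 = t['revenue'] * 10:
   product  revenue  revenue_x10
5    Panel      779         7790
3    Cable      724         7240
9   Sensor      618         6180
12  Gadget      609         6090
Taking the sum of column 'revenue_x10' gives 27300.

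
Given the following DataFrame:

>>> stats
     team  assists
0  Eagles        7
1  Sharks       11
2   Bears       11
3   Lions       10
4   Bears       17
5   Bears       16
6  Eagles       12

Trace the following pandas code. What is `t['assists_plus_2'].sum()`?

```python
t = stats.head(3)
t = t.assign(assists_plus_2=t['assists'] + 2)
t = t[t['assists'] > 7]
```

take first 3 rows:
     team  assists
0  Eagles        7
1  Sharks       11
2   Bears       11
add column assists_plus_2 = t['assists'] + 2:
     team  assists  assists_plus_2
0  Eagles        7               9
1  Sharks       11              13
2   Bears       11              13
filter rows where assists > 7:
     team  assists  assists_plus_2
1  Sharks       11              13
2   Bears       11              13

26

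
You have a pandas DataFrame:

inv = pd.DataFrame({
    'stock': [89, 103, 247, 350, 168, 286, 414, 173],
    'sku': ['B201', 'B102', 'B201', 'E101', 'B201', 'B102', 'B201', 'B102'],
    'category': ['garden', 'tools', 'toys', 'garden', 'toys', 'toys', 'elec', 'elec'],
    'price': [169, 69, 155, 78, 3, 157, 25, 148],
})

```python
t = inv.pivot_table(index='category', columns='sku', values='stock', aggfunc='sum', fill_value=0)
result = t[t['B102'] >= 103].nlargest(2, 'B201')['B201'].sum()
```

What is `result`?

829

pivot: rows=category, cols=sku, sum(stock):
sku       B102  B201  E101
category                  
elec       173   414     0
garden       0    89   350
tools      103     0     0
toys       286   415     0
filter rows where B102 >= 103:
sku       B102  B201  E101
category                  
elec       173   414     0
tools      103     0     0
toys       286   415     0
take 2 rows with largest B201:
sku       B102  B201  E101
category                  
toys       286   415     0
elec       173   414     0
The sum of column 'B201' is 829.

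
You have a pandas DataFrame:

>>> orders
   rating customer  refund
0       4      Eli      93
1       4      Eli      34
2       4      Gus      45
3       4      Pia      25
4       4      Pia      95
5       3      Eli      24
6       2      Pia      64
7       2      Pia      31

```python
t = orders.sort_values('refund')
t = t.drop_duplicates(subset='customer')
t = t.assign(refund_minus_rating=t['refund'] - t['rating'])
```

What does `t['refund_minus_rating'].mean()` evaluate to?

sort by refund:
   rating customer  refund
5       3      Eli      24
3       4      Pia      25
7       2      Pia      31
1       4      Eli      34
2       4      Gus      45
6       2      Pia      64
0       4      Eli      93
4       4      Pia      95
drop duplicate customer (keep=first):
   rating customer  refund
5       3      Eli      24
3       4      Pia      25
2       4      Gus      45
add column refund_minus_rating = t['refund'] - t['rating']:
   rating customer  refund  refund_minus_rating
5       3      Eli      24                   21
3       4      Pia      25                   21
2       4      Gus      45                   41

27.6666666667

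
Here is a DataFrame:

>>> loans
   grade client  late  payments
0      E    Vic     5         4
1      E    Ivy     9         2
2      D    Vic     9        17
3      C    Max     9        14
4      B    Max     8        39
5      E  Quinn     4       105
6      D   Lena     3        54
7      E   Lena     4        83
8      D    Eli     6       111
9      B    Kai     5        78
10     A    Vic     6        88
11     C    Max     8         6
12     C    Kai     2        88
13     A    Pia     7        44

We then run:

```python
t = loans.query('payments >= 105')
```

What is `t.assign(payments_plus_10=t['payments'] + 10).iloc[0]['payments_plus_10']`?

115

filter rows where payments >= 105:
  grade client  late  payments
5     E  Quinn     4       105
8     D    Eli     6       111
add column payments_plus_10 = t['payments'] + 10:
  grade client  late  payments  payments_plus_10
5     E  Quinn     4       105               115
8     D    Eli     6       111               121
The value at position 0, column 'payments_plus_10' is 115.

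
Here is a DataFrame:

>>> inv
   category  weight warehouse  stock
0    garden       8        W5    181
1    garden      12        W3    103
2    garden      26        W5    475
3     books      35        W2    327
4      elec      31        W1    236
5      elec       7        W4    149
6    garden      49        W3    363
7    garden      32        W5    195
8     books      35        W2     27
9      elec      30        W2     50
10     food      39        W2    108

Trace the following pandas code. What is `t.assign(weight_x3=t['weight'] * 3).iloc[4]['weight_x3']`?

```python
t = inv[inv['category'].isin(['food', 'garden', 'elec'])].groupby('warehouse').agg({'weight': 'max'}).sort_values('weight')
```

filter rows where category in ['food', 'garden', 'elec']:
   category  weight warehouse  stock
0    garden       8        W5    181
1    garden      12        W3    103
2    garden      26        W5    475
4      elec      31        W1    236
5      elec       7        W4    149
6    garden      49        W3    363
7    garden      32        W5    195
9      elec      30        W2     50
10     food      39        W2    108
group by warehouse, max of weight:
           weight
warehouse        
W1             31
W2             39
W3             49
W4              7
W5             32
sort by weight:
           weight
warehouse        
W4              7
W1             31
W5             32
W2             39
W3             49
add column weight_x3 = t['weight'] * 3:
           weight  weight_x3
warehouse                   
W4              7         21
W1             31         93
W5             32         96
W2             39        117
W3             49        147
Reading off the value at position 4, column 'weight_x3', we get 147.

147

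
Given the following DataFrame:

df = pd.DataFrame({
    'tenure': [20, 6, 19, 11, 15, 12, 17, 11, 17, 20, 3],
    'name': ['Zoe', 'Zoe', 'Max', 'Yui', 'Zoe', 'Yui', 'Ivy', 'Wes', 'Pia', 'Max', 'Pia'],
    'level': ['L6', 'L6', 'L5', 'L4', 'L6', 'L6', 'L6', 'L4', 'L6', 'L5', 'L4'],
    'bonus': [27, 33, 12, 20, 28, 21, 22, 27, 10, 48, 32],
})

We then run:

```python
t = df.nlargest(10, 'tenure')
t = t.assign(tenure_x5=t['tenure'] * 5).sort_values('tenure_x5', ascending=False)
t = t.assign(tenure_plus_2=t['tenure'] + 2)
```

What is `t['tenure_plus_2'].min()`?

8

take 10 rows with largest tenure:
   tenure name level  bonus
0      20  Zoe    L6     27
9      20  Max    L5     48
2      19  Max    L5     12
6      17  Ivy    L6     22
8      17  Pia    L6     10
4      15  Zoe    L6     28
5      12  Yui    L6     21
3      11  Yui    L4     20
7      11  Wes    L4     27
1       6  Zoe    L6     33
add column tenure_x5 = t['tenure'] * 5:
   tenure name level  bonus  tenure_x5
0      20  Zoe    L6     27        100
9      20  Max    L5     48        100
2      19  Max    L5     12         95
6      17  Ivy    L6     22         85
8      17  Pia    L6     10         85
4      15  Zoe    L6     28         75
5      12  Yui    L6     21         60
3      11  Yui    L4     20         55
7      11  Wes    L4     27         55
1       6  Zoe    L6     33         30
sort by tenure_x5 descending:
   tenure name level  bonus  tenure_x5
0      20  Zoe    L6     27        100
9      20  Max    L5     48        100
2      19  Max    L5     12         95
6      17  Ivy    L6     22         85
8      17  Pia    L6     10         85
4      15  Zoe    L6     28         75
5      12  Yui    L6     21         60
3      11  Yui    L4     20         55
7      11  Wes    L4     27         55
1       6  Zoe    L6     33         30
add column tenure_plus_2 = t['tenure'] + 2:
   tenure name level  bonus  tenure_x5  tenure_plus_2
0      20  Zoe    L6     27        100             22
9      20  Max    L5     48        100             22
2      19  Max    L5     12         95             21
6      17  Ivy    L6     22         85             19
8      17  Pia    L6     10         85             19
4      15  Zoe    L6     28         75             17
5      12  Yui    L6     21         60             14
3      11  Yui    L4     20         55             13
7      11  Wes    L4     27         55             13
1       6  Zoe    L6     33         30              8
Then the min of column 'tenure_plus_2': 8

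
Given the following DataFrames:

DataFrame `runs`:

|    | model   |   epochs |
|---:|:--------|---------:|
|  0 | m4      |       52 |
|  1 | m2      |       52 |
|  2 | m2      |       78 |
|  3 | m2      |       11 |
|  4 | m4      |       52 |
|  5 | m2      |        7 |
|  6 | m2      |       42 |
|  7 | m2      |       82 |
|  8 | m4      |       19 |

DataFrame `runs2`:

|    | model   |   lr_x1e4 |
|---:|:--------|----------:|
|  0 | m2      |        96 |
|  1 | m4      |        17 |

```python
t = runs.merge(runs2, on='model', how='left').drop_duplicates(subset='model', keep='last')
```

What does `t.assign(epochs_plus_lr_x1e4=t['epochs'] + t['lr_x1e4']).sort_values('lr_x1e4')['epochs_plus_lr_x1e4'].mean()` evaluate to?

107.0

merge on 'model' (how='left') → 9 rows:
  model  epochs  lr_x1e4
0    m4      52       17
1    m2      52       96
2    m2      78       96
3    m2      11       96
4    m4      52       17
5    m2       7       96
6    m2      42       96
7    m2      82       96
8    m4      19       17
drop duplicate model (keep=last):
  model  epochs  lr_x1e4
7    m2      82       96
8    m4      19       17
add column epochs_plus_lr_x1e4 = t['epochs'] + t['lr_x1e4']:
  model  epochs  lr_x1e4  epochs_plus_lr_x1e4
7    m2      82       96                  178
8    m4      19       17                   36
sort by lr_x1e4:
  model  epochs  lr_x1e4  epochs_plus_lr_x1e4
8    m4      19       17                   36
7    m2      82       96                  178
Then the mean of column 'epochs_plus_lr_x1e4': 107.0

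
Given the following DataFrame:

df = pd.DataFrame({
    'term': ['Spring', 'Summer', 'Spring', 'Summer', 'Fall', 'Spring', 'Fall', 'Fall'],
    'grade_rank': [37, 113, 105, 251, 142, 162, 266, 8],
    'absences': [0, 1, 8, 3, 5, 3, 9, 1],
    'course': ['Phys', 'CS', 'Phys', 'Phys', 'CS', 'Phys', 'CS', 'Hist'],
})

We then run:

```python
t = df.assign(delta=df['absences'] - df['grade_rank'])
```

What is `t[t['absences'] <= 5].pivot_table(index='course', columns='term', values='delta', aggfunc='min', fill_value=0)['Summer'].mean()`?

add column delta = df['absences'] - df['grade_rank']:
     term  grade_rank  absences course  delta
0  Spring          37         0   Phys    -37
1  Summer         113         1     CS   -112
2  Spring         105         8   Phys    -97
3  Summer         251         3   Phys   -248
4    Fall         142         5     CS   -137
5  Spring         162         3   Phys   -159
6    Fall         266         9     CS   -257
7    Fall           8         1   Hist     -7
filter rows where absences <= 5:
     term  grade_rank  absences course  delta
0  Spring          37         0   Phys    -37
1  Summer         113         1     CS   -112
3  Summer         251         3   Phys   -248
4    Fall         142         5     CS   -137
5  Spring         162         3   Phys   -159
7    Fall           8         1   Hist     -7
pivot: rows=course, cols=term, min(delta):
term    Fall  Spring  Summer
course                      
CS      -137       0    -112
Hist      -7       0       0
Phys       0    -159    -248

-120.0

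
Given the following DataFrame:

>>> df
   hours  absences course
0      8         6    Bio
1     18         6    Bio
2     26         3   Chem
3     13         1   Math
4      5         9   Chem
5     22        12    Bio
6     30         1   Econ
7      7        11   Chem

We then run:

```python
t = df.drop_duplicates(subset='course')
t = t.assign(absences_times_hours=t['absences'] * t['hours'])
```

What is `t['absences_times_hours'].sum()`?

169

drop duplicate course (keep=first):
   hours  absences course
0      8         6    Bio
2     26         3   Chem
3     13         1   Math
6     30         1   Econ
add column absences_times_hours = t['absences'] * t['hours']:
   hours  absences course  absences_times_hours
0      8         6    Bio                    48
2     26         3   Chem                    78
3     13         1   Math                    13
6     30         1   Econ                    30
The sum of column 'absences_times_hours' is 169.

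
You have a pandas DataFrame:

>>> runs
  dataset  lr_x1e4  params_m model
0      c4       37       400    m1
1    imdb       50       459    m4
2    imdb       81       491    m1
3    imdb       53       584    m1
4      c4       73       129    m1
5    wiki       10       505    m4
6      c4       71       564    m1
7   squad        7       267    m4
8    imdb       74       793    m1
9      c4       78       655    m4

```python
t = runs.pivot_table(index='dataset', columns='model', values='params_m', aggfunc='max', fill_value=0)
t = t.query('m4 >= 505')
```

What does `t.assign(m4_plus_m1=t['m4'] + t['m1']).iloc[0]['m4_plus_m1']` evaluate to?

1219

pivot: rows=dataset, cols=model, max(params_m):
model     m1   m4
dataset          
c4       564  655
imdb     793  459
squad      0  267
wiki       0  505
filter rows where m4 >= 505:
model     m1   m4
dataset          
c4       564  655
wiki       0  505
add column m4_plus_m1 = t['m4'] + t['m1']:
model     m1   m4  m4_plus_m1
dataset                      
c4       564  655        1219
wiki       0  505         505
Reading off the value at position 0, column 'm4_plus_m1', we get 1219.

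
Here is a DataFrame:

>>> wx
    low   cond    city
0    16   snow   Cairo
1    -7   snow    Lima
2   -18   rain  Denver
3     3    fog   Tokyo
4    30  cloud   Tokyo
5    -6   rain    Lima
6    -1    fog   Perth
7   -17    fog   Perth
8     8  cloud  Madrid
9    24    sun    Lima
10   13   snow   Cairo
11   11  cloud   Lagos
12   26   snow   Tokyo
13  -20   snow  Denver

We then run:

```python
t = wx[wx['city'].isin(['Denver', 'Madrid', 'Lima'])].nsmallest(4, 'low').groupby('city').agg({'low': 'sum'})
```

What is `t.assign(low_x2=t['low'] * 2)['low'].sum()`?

-51

filter rows where city in ['Denver', 'Madrid', 'Lima']:
    low   cond    city
1    -7   snow    Lima
2   -18   rain  Denver
5    -6   rain    Lima
8     8  cloud  Madrid
9    24    sun    Lima
13  -20   snow  Denver
take 4 rows with smallest low:
    low  cond    city
13  -20  snow  Denver
2   -18  rain  Denver
1    -7  snow    Lima
5    -6  rain    Lima
group by city, sum of low:
        low
city       
Denver  -38
Lima    -13
add column low_x2 = t['low'] * 2:
        low  low_x2
city               
Denver  -38     -76
Lima    -13     -26
The sum of column 'low' is -51.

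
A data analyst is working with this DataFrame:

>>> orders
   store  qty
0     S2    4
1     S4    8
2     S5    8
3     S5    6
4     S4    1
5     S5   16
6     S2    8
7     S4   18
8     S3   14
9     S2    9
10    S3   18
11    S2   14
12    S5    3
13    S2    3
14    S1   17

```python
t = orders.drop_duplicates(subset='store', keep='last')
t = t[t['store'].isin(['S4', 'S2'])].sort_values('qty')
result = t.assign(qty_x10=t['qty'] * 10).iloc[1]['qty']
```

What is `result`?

drop duplicate store (keep=last):
   store  qty
7     S4   18
10    S3   18
12    S5    3
13    S2    3
14    S1   17
filter rows where store in ['S4', 'S2']:
   store  qty
7     S4   18
13    S2    3
sort by qty:
   store  qty
13    S2    3
7     S4   18
add column qty_x10 = t['qty'] * 10:
   store  qty  qty_x10
13    S2    3       30
7     S4   18      180
Reading off the value at position 1, column 'qty', we get 18.

18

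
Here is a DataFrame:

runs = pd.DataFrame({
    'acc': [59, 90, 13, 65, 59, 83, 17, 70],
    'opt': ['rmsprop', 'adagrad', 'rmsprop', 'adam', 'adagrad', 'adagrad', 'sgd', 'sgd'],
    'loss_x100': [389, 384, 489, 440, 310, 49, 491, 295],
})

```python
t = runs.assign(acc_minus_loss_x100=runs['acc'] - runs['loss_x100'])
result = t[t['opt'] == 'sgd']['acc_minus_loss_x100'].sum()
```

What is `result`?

add column acc_minus_loss_x100 = runs['acc'] - runs['loss_x100']:
   acc      opt  loss_x100  acc_minus_loss_x100
0   59  rmsprop        389                 -330
1   90  adagrad        384                 -294
2   13  rmsprop        489                 -476
3   65     adam        440                 -375
4   59  adagrad        310                 -251
5   83  adagrad         49                   34
6   17      sgd        491                 -474
7   70      sgd        295                 -225
filter rows where opt == 'sgd':
   acc  opt  loss_x100  acc_minus_loss_x100
6   17  sgd        491                 -474
7   70  sgd        295                 -225

-699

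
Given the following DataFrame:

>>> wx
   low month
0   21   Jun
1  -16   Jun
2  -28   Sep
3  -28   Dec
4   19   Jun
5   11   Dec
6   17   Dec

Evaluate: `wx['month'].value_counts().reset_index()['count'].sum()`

value_counts of month:
month
Jun    3
Dec    3
Sep    1
Name: count, dtype: int64
reset_index():
  month  count
0   Jun      3
1   Dec      3
2   Sep      1

7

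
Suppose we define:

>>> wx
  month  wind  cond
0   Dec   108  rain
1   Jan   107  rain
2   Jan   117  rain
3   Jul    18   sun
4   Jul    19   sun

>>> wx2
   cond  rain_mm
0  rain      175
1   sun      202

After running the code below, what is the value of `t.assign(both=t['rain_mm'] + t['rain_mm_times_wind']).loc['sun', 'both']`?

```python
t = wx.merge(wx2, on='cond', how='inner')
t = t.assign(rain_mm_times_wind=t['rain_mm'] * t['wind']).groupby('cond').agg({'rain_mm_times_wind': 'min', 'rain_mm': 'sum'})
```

4040

merge on 'cond' (how='inner') → 5 rows:
  month  wind  cond  rain_mm
0   Dec   108  rain      175
1   Jan   107  rain      175
2   Jan   117  rain      175
3   Jul    18   sun      202
4   Jul    19   sun      202
add column rain_mm_times_wind = t['rain_mm'] * t['wind']:
  month  wind  cond  rain_mm  rain_mm_times_wind
0   Dec   108  rain      175               18900
1   Jan   107  rain      175               18725
2   Jan   117  rain      175               20475
3   Jul    18   sun      202                3636
4   Jul    19   sun      202                3838
group by cond: min(rain_mm_times_wind), sum(rain_mm):
      rain_mm_times_wind  rain_mm
cond                             
rain               18725      525
sun                 3636      404
add column both = t['rain_mm'] + t['rain_mm_times_wind']:
      rain_mm_times_wind  rain_mm   both
cond                                    
rain               18725      525  19250
sun                 3636      404   4040
Finally, value at row 'sun', column 'both' = 4040.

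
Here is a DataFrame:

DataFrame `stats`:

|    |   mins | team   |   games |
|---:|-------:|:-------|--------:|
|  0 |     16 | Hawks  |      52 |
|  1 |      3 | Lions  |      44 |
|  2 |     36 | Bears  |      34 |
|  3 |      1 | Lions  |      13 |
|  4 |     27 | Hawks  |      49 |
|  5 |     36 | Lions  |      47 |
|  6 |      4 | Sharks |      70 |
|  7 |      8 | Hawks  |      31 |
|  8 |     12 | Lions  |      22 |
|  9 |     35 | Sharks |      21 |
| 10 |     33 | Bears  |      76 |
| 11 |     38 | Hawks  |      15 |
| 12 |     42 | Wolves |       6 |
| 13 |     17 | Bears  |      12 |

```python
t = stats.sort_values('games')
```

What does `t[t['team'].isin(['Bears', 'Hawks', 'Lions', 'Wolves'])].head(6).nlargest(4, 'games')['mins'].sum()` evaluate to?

sort by games:
    mins    team  games
12    42  Wolves      6
13    17   Bears     12
3      1   Lions     13
11    38   Hawks     15
9     35  Sharks     21
8     12   Lions     22
7      8   Hawks     31
2     36   Bears     34
1      3   Lions     44
5     36   Lions     47
4     27   Hawks     49
0     16   Hawks     52
6      4  Sharks     70
10    33   Bears     76
filter rows where team in ['Bears', 'Hawks', 'Lions', 'Wolves']:
    mins    team  games
12    42  Wolves      6
13    17   Bears     12
3      1   Lions     13
11    38   Hawks     15
8     12   Lions     22
7      8   Hawks     31
2     36   Bears     34
1      3   Lions     44
5     36   Lions     47
4     27   Hawks     49
0     16   Hawks     52
10    33   Bears     76
take first 6 rows:
    mins    team  games
12    42  Wolves      6
13    17   Bears     12
3      1   Lions     13
11    38   Hawks     15
8     12   Lions     22
7      8   Hawks     31
take 4 rows with largest games:
    mins   team  games
7      8  Hawks     31
8     12  Lions     22
11    38  Hawks     15
3      1  Lions     13
So sum() = 59.

59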